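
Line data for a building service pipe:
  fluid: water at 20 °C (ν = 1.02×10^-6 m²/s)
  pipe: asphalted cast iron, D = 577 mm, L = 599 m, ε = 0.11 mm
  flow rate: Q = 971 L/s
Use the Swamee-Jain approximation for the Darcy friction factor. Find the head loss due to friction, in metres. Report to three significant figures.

V = 4Q/(πD²) = 4·0.971/(π·0.577²) = 3.713 m/s
Re = VD/ν = 3.713·0.577/1.02×10^-6 = 2.10×10^6 → turbulent
ε/D = 0.11/577 = 1.91×10^-4
Swamee-Jain: f = 0.01418
h_f = f(L/D)V²/(2g) = 0.01418·(599/0.577)·3.713²/(2·9.81) = 10.35 m

h_f ≈ 10.3 m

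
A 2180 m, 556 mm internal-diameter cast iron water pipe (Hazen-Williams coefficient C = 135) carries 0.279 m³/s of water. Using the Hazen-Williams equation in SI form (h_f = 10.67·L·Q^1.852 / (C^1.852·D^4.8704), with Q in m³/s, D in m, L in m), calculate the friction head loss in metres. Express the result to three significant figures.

h_f ≈ 4.33 m

h_f = 10.67·2180·0.279^1.852 / (135^1.852·0.556^4.8704) = 4.326 m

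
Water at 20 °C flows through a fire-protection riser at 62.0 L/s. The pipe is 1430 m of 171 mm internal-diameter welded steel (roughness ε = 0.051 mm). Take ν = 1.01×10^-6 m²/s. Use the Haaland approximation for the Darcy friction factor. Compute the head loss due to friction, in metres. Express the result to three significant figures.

V = 4Q/(πD²) = 4·0.0620/(π·0.171²) = 2.700 m/s
Re = VD/ν = 2.700·0.171/1.01×10^-6 = 4.57×10^5 → turbulent
ε/D = 0.051/171 = 2.98×10^-4
Haaland: f = 0.01624
h_f = f(L/D)V²/(2g) = 0.01624·(1430/0.171)·2.700²/(2·9.81) = 50.44 m

h_f ≈ 50.4 m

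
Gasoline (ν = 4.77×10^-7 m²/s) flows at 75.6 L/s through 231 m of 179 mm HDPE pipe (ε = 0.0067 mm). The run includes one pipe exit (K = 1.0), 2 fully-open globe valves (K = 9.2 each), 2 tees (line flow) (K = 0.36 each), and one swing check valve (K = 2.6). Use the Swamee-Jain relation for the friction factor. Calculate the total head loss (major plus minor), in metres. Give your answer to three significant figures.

V = 4Q/(πD²) = 3.004 m/s; V²/2g = 0.4600 m
Re = 1.13×10^6, ε/D = 3.74×10^-5 → f = 0.01227 (Swamee-Jain)
Major: h_f = f(L/D)·V²/2g = 0.01227·1291·0.4600 = 7.284 m
Minor: ΣK = 22.7; h_m = ΣK·V²/2g = 10.45 m
Total H_L = 7.284 + 10.45 = 17.73 m

H_L ≈ 17.7 m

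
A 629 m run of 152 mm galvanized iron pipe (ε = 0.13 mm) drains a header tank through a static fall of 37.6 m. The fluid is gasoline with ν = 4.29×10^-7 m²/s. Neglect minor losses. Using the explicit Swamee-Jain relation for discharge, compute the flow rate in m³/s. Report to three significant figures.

Q ≈ 0.0553 m³/s

Swamee-Jain (Type II): Q = -0.965·√(gD⁵h_f/L)·ln[ε/(3.7D) + √(3.17ν²L/(gD³h_f))]
√(gD⁵h_f/L) = √(9.81·0.152⁵·37.6/629) = 0.006898
ε/(3.7D) = 2.31×10^-4; √(3.17ν²L/(gD³h_f)) = 1.68×10^-5
Q = -0.965·0.006898·ln(2.480×10^-4) = 0.05526 m³/s
Check: V = 3.05 m/s, Re = 1.08×10^6, f = 0.01931, h_f = 37.8 m ≈ 37.6 m ✓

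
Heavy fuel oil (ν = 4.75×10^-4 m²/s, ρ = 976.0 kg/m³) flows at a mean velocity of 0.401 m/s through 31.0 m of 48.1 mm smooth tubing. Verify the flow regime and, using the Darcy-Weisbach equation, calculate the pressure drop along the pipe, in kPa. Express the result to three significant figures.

Re = VD/ν = 0.401·0.04810/4.75×10^-4 = 40.6 → laminar (Re < 2300)
f = 64/Re = 1.576
h_f = f(L/D)V²/(2g) = 1.576·(31.0/0.04810)·0.401²/(2·9.81) = 8.325 m
Δp = ρg·h_f = 976.0·9.81·8.325 = 79.71 kPa

Δp ≈ 79.7 kPa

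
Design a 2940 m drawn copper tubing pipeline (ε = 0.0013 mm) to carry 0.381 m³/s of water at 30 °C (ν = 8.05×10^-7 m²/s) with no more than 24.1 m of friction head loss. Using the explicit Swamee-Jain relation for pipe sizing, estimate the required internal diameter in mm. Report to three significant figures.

Swamee-Jain (Type III): D = 0.66·[ε^1.25·(LQ²/(gh_f))^4.75 + ν·Q^9.4·(L/(gh_f))^5.2]^0.04
LQ²/(gh_f) = 1.805; L/(gh_f) = 12.44
Term 1 = ε^1.25·(…)^4.75 = 7.26×10^-7; Term 2 = ν·Q^9.4·(…)^5.2 = 4.56×10^-5
D = 0.66·(7.26×10^-7 + 4.56×10^-5)^0.04 = 0.4428 m = 443 mm
Check: V = 2.47 m/s, Re = 1.36×10^6, f = 0.01112, h_f = 23.0 m ≈ 24.1 m ✓

D ≈ 443 mm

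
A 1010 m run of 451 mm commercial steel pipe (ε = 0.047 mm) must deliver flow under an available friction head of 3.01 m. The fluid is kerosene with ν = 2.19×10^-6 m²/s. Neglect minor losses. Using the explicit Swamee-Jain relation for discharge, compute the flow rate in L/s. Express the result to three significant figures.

Q ≈ 207 L/s

Swamee-Jain (Type II): Q = -0.965·√(gD⁵h_f/L)·ln[ε/(3.7D) + √(3.17ν²L/(gD³h_f))]
√(gD⁵h_f/L) = √(9.81·0.451⁵·3.01/1010) = 0.02336
ε/(3.7D) = 2.82×10^-5; √(3.17ν²L/(gD³h_f)) = 7.53×10^-5
Q = -0.965·0.02336·ln(1.035×10^-4) = 0.2068 m³/s
Check: V = 1.29 m/s, Re = 2.67×10^5, f = 0.01573, h_f = 3.01 m ≈ 3.01 m ✓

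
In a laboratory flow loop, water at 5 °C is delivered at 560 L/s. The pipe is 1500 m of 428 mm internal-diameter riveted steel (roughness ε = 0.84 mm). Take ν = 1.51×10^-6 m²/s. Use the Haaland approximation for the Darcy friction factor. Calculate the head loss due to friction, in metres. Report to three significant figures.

V = 4Q/(πD²) = 4·0.560/(π·0.428²) = 3.892 m/s
Re = VD/ν = 3.892·0.428/1.51×10^-6 = 1.10×10^6 → turbulent
ε/D = 0.84/428 = 0.00196
Haaland: f = 0.02350
h_f = f(L/D)V²/(2g) = 0.02350·(1500/0.428)·3.892²/(2·9.81) = 63.60 m

h_f ≈ 63.6 m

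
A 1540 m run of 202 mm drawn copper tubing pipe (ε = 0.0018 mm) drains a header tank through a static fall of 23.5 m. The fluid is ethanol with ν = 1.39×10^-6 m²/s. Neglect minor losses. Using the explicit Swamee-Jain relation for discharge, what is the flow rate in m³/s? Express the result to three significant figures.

Swamee-Jain (Type II): Q = -0.965·√(gD⁵h_f/L)·ln[ε/(3.7D) + √(3.17ν²L/(gD³h_f))]
√(gD⁵h_f/L) = √(9.81·0.202⁵·23.5/1540) = 0.007096
ε/(3.7D) = 2.41×10^-6; √(3.17ν²L/(gD³h_f)) = 7.05×10^-5
Q = -0.965·0.007096·ln(7.286×10^-5) = 0.06523 m³/s
Check: V = 2.04 m/s, Re = 2.96×10^5, f = 0.01452, h_f = 23.4 m ≈ 23.5 m ✓

Q ≈ 0.0652 m³/s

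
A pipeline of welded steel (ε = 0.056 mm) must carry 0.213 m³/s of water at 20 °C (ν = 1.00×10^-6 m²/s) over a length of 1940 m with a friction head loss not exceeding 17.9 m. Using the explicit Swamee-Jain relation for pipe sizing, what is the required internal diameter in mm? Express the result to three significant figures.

D ≈ 362 mm

Swamee-Jain (Type III): D = 0.66·[ε^1.25·(LQ²/(gh_f))^4.75 + ν·Q^9.4·(L/(gh_f))^5.2]^0.04
LQ²/(gh_f) = 0.5012; L/(gh_f) = 11.05
Term 1 = ε^1.25·(…)^4.75 = 1.82×10^-7; Term 2 = ν·Q^9.4·(…)^5.2 = 1.29×10^-7
D = 0.66·(1.82×10^-7 + 1.29×10^-7)^0.04 = 0.3625 m = 362 mm
Check: V = 2.06 m/s, Re = 7.48×10^5, f = 0.01454, h_f = 16.9 m ≈ 17.9 m ✓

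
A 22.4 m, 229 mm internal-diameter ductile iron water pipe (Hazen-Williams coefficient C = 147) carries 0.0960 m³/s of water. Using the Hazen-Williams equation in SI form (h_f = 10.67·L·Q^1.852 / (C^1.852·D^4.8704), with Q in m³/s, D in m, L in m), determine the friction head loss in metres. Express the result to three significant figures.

h_f ≈ 0.396 m

h_f = 10.67·22.4·0.0960^1.852 / (147^1.852·0.229^4.8704) = 0.3959 m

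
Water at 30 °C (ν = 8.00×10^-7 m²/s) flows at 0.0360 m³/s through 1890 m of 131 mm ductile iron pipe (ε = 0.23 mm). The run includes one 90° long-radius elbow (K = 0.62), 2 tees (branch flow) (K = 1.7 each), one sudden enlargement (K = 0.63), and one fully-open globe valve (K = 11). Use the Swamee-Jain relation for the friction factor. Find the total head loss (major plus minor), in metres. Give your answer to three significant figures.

V = 4Q/(πD²) = 2.671 m/s; V²/2g = 0.3636 m
Re = 4.37×10^5, ε/D = 0.00176 → f = 0.02321 (Swamee-Jain)
Major: h_f = f(L/D)·V²/2g = 0.02321·14427·0.3636 = 121.8 m
Minor: ΣK = 15.7; h_m = ΣK·V²/2g = 5.691 m
Total H_L = 121.8 + 5.691 = 127.5 m

H_L ≈ 127 m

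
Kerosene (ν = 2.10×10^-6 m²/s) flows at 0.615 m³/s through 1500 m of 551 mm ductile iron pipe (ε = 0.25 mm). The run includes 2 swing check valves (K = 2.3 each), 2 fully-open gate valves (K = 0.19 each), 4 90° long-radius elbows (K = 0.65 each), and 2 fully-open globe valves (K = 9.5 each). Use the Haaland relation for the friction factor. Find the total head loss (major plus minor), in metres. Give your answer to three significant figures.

H_L ≈ 24.8 m

V = 4Q/(πD²) = 2.579 m/s; V²/2g = 0.3391 m
Re = 6.77×10^5, ε/D = 4.54×10^-4 → f = 0.01706 (Haaland)
Major: h_f = f(L/D)·V²/2g = 0.01706·2722·0.3391 = 15.74 m
Minor: ΣK = 26.6; h_m = ΣK·V²/2g = 9.012 m
Total H_L = 15.74 + 9.012 = 24.75 m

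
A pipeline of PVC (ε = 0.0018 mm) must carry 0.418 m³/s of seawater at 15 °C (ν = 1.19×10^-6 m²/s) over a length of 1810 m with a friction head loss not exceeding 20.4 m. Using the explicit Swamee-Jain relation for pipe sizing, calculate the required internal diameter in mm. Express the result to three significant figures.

D ≈ 436 mm

Swamee-Jain (Type III): D = 0.66·[ε^1.25·(LQ²/(gh_f))^4.75 + ν·Q^9.4·(L/(gh_f))^5.2]^0.04
LQ²/(gh_f) = 1.580; L/(gh_f) = 9.044
Term 1 = ε^1.25·(…)^4.75 = 5.80×10^-7; Term 2 = ν·Q^9.4·(…)^5.2 = 3.07×10^-5
D = 0.66·(5.80×10^-7 + 3.07×10^-5)^0.04 = 0.4359 m = 436 mm
Check: V = 2.80 m/s, Re = 1.03×10^6, f = 0.01166, h_f = 19.4 m ≈ 20.4 m ✓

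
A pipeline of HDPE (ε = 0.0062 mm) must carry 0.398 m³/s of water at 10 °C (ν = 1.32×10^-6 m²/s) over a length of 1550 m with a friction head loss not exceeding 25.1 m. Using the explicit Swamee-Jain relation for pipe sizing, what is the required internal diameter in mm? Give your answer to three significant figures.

D ≈ 400 mm

Swamee-Jain (Type III): D = 0.66·[ε^1.25·(LQ²/(gh_f))^4.75 + ν·Q^9.4·(L/(gh_f))^5.2]^0.04
LQ²/(gh_f) = 0.9971; L/(gh_f) = 6.295
Term 1 = ε^1.25·(…)^4.75 = 3.05×10^-7; Term 2 = ν·Q^9.4·(…)^5.2 = 3.27×10^-6
D = 0.66·(3.05×10^-7 + 3.27×10^-6)^0.04 = 0.3996 m = 400 mm
Check: V = 3.17 m/s, Re = 9.61×10^5, f = 0.01205, h_f = 24.0 m ≈ 25.1 m ✓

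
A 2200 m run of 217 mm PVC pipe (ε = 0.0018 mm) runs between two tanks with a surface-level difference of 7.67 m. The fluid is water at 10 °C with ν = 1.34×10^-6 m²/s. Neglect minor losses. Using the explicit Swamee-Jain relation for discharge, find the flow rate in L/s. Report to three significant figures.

Swamee-Jain (Type II): Q = -0.965·√(gD⁵h_f/L)·ln[ε/(3.7D) + √(3.17ν²L/(gD³h_f))]
√(gD⁵h_f/L) = √(9.81·0.217⁵·7.67/2200) = 0.004057
ε/(3.7D) = 2.24×10^-6; √(3.17ν²L/(gD³h_f)) = 1.28×10^-4
Q = -0.965·0.004057·ln(1.299×10^-4) = 0.03503 m³/s
Check: V = 0.947 m/s, Re = 1.53×10^5, f = 0.01643, h_f = 7.62 m ≈ 7.67 m ✓

Q ≈ 35.0 L/s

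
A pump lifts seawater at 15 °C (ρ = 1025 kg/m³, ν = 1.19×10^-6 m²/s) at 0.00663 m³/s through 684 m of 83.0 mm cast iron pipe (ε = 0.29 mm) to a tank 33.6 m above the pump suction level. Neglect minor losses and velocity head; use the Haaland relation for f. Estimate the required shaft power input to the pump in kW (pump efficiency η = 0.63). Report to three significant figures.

P_shaft ≈ 5.47 kW

V = 4Q/(πD²) = 1.225 m/s; Re = 8.55×10^4; ε/D = 0.00349; f = 0.02861
h_f = f(L/D)V²/2g = 18.05 m
Total head H = z + h_f = 33.6 + 18.05 = 51.65 m
P_hyd = ρgQH = 1025·9.81·0.00663·51.65 = 3.443 kW
P_shaft = P_hyd/η = 3.443/0.63 = 5.465 kW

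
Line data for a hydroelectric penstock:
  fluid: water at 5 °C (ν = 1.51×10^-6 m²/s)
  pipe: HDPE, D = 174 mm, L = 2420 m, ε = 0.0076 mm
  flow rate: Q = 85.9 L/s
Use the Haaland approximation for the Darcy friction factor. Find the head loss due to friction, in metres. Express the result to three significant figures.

h_f ≈ 129 m

V = 4Q/(πD²) = 4·0.0859/(π·0.174²) = 3.612 m/s
Re = VD/ν = 3.612·0.174/1.51×10^-6 = 4.16×10^5 → turbulent
ε/D = 0.0076/174 = 4.37×10^-5
Haaland: f = 0.01397
h_f = f(L/D)V²/(2g) = 0.01397·(2420/0.174)·3.612²/(2·9.81) = 129.3 m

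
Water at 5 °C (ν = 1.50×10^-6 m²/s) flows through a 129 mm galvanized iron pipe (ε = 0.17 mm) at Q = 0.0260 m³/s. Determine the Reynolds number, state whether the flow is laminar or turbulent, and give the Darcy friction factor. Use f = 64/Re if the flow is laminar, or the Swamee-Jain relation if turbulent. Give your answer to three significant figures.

V = 4Q/(πD²) = 1.989 m/s
Re = VD/ν = 1.989·0.129/1.50×10^-6 = 1.71×10^5
Re > 4000 → turbulent; ε/D = 0.00132
Swamee-Jain: f = 0.02255

Re ≈ 1.71×10^5; turbulent; f ≈ 0.0225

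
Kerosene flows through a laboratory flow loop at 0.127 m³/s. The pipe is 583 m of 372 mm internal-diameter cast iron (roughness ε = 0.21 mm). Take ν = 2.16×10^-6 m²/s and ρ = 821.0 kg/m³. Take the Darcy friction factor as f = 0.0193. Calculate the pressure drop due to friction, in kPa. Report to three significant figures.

V = 4Q/(πD²) = 4·0.127/(π·0.372²) = 1.168 m/s
h_f = f(L/D)V²/(2g) = 0.01930·(583/0.372)·1.168²/(2·9.81) = 2.105 m
Δp = ρg·h_f = 821.0·9.81·2.105 = 16.95 kPa

Δp ≈ 17.0 kPa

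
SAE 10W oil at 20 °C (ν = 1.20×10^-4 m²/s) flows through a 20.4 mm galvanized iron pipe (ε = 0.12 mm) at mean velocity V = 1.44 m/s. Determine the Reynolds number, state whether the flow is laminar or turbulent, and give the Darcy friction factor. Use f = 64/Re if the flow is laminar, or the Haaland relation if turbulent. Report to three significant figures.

Re ≈ 245; laminar; f = 64/Re ≈ 0.261

Re = VD/ν = 1.440·0.0204/1.20×10^-4 = 245
Re < 2300 → laminar → f = 64/Re = 0.2614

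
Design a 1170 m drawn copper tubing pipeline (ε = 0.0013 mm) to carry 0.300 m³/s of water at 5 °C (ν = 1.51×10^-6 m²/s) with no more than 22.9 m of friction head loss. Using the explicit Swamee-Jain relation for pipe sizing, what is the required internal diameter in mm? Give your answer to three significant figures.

Swamee-Jain (Type III): D = 0.66·[ε^1.25·(LQ²/(gh_f))^4.75 + ν·Q^9.4·(L/(gh_f))^5.2]^0.04
LQ²/(gh_f) = 0.4687; L/(gh_f) = 5.208
Term 1 = ε^1.25·(…)^4.75 = 1.20×10^-9; Term 2 = ν·Q^9.4·(…)^5.2 = 9.79×10^-8
D = 0.66·(1.20×10^-9 + 9.79×10^-8)^0.04 = 0.3462 m = 346 mm
Check: V = 3.19 m/s, Re = 7.31×10^5, f = 0.01232, h_f = 21.5 m ≈ 22.9 m ✓

D ≈ 346 mm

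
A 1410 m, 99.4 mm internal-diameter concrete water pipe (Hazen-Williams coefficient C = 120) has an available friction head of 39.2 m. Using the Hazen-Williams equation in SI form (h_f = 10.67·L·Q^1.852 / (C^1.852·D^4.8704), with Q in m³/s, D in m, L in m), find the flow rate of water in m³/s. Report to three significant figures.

Q ≈ 0.0111 m³/s

Rearranging: Q = [h_f·C^1.852·D^4.8704 / (10.67·L)]^(1/1.852)
Q = [39.2·120^1.852·0.0994^4.8704 / (10.67·1410)]^0.540 = 0.01115 m³/s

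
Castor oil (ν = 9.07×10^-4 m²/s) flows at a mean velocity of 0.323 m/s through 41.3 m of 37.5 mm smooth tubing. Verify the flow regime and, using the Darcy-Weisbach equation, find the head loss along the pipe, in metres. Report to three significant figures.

Re = VD/ν = 0.323·0.03750/9.07×10^-4 = 13.4 → laminar (Re < 2300)
f = 64/Re = 4.792
h_f = f(L/D)V²/(2g) = 4.792·(41.3/0.03750)·0.323²/(2·9.81) = 28.07 m

h_f ≈ 28.1 m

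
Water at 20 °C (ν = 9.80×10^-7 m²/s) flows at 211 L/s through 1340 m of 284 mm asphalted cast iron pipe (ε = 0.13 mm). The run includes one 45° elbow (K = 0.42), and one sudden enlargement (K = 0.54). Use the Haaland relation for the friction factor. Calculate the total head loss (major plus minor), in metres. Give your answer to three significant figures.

H_L ≈ 45.6 m

V = 4Q/(πD²) = 3.331 m/s; V²/2g = 0.5655 m
Re = 9.65×10^5, ε/D = 4.58×10^-4 → f = 0.01689 (Haaland)
Major: h_f = f(L/D)·V²/2g = 0.01689·4718·0.5655 = 45.07 m
Minor: ΣK = 0.960; h_m = ΣK·V²/2g = 0.5429 m
Total H_L = 45.07 + 0.5429 = 45.61 m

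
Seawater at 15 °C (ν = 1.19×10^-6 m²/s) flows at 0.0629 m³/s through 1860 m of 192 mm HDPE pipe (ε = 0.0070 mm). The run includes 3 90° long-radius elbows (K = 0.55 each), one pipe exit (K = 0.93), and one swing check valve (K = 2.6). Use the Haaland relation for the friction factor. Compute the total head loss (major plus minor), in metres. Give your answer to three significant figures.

V = 4Q/(πD²) = 2.172 m/s; V²/2g = 0.2406 m
Re = 3.51×10^5, ε/D = 3.65×10^-5 → f = 0.01428 (Haaland)
Major: h_f = f(L/D)·V²/2g = 0.01428·9688·0.2406 = 33.28 m
Minor: ΣK = 5.18; h_m = ΣK·V²/2g = 1.246 m
Total H_L = 33.28 + 1.246 = 34.53 m

H_L ≈ 34.5 m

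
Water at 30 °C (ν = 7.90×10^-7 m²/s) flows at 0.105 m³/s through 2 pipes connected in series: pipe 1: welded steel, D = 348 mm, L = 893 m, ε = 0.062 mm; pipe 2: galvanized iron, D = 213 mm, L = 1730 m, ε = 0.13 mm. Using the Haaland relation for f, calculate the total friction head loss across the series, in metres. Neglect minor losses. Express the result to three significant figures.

Pipe 1: V = 1.104 m/s, Re = 4.86×10^5, ε/D = 1.78×10^-4, f = 0.01512, h_1 = f(L/D)V²/2g = 2.410 m
Pipe 2: V = 2.947 m/s, Re = 7.94×10^5, ε/D = 6.10×10^-4, f = 0.01798, h_2 = f(L/D)V²/2g = 64.64 m
Series → Q common, losses add: H = Σh = 67.05 m

H ≈ 67.0 m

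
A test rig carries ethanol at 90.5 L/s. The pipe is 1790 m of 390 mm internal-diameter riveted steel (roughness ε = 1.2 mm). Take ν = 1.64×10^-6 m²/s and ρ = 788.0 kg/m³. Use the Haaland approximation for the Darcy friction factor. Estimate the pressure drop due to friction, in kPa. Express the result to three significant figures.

Δp ≈ 28.1 kPa

V = 4Q/(πD²) = 4·0.0905/(π·0.390²) = 0.7576 m/s
Re = VD/ν = 0.7576·0.390/1.64×10^-6 = 1.80×10^5 → turbulent
ε/D = 1.2/390 = 0.00308
Haaland: f = 0.02706
h_f = f(L/D)V²/(2g) = 0.02706·(1790/0.390)·0.7576²/(2·9.81) = 3.633 m
Δp = ρg·h_f = 788.0·9.81·3.633 = 28.08 kPa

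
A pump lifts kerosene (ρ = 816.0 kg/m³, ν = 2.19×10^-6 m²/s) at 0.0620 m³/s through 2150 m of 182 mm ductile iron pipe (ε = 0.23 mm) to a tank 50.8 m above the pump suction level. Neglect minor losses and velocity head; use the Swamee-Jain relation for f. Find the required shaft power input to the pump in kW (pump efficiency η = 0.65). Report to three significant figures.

V = 4Q/(πD²) = 2.383 m/s; Re = 1.98×10^5; ε/D = 0.00126; f = 0.02219
h_f = f(L/D)V²/2g = 75.87 m
Total head H = z + h_f = 50.8 + 75.87 = 126.7 m
P_hyd = ρgQH = 816.0·9.81·0.0620·126.7 = 62.87 kW
P_shaft = P_hyd/η = 62.87/0.65 = 96.72 kW

P_shaft ≈ 96.7 kW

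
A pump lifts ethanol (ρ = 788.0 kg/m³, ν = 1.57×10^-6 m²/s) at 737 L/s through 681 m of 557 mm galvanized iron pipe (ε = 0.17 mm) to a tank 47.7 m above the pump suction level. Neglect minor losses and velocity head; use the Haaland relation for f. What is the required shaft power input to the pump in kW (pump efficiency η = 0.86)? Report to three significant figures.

V = 4Q/(πD²) = 3.025 m/s; Re = 1.07×10^6; ε/D = 3.05×10^-4; f = 0.01561
h_f = f(L/D)V²/2g = 8.898 m
Total head H = z + h_f = 47.7 + 8.898 = 56.60 m
P_hyd = ρgQH = 788.0·9.81·0.737·56.60 = 322.5 kW
P_shaft = P_hyd/η = 322.5/0.86 = 374.9 kW

P_shaft ≈ 375 kW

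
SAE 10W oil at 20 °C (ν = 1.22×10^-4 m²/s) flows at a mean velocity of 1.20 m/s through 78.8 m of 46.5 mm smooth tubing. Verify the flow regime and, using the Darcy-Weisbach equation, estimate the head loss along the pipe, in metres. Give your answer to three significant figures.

Re = VD/ν = 1.20·0.04650/1.22×10^-4 = 457 → laminar (Re < 2300)
f = 64/Re = 0.1399
h_f = f(L/D)V²/(2g) = 0.1399·(78.8/0.04650)·1.20²/(2·9.81) = 17.40 m

h_f ≈ 17.4 m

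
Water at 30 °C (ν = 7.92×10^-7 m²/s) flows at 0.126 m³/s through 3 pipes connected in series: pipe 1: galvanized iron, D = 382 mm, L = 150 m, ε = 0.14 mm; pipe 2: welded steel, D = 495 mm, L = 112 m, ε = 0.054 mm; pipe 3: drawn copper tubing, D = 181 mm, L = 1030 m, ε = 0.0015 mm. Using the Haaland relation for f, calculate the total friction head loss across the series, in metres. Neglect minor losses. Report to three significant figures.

H ≈ 80.7 m

Pipe 1: V = 1.099 m/s, Re = 5.30×10^5, ε/D = 3.66×10^-4, f = 0.01661, h_1 = f(L/D)V²/2g = 0.4019 m
Pipe 2: V = 0.6547 m/s, Re = 4.09×10^5, ε/D = 1.09×10^-4, f = 0.01471, h_2 = f(L/D)V²/2g = 0.07270 m
Pipe 3: V = 4.897 m/s, Re = 1.12×10^6, ε/D = 8.29×10^-6, f = 0.01153, h_3 = f(L/D)V²/2g = 80.19 m
Series → Q common, losses add: H = Σh = 80.67 m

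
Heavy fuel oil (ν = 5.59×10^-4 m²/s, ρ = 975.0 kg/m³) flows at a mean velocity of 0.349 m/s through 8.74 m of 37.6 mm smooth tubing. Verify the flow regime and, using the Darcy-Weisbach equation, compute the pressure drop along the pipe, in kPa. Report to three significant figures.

Δp ≈ 37.6 kPa

Re = VD/ν = 0.349·0.03760/5.59×10^-4 = 23.5 → laminar (Re < 2300)
f = 64/Re = 2.726
h_f = f(L/D)V²/(2g) = 2.726·(8.74/0.03760)·0.349²/(2·9.81) = 3.934 m
Δp = ρg·h_f = 975.0·9.81·3.934 = 37.63 kPa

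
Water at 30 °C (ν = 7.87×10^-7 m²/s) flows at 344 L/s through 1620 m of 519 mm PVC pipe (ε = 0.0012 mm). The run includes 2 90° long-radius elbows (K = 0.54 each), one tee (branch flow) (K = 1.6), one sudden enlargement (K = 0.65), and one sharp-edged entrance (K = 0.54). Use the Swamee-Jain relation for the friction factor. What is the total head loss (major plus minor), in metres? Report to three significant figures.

V = 4Q/(πD²) = 1.626 m/s; V²/2g = 0.1348 m
Re = 1.07×10^6, ε/D = 2.31×10^-6 → f = 0.01153 (Swamee-Jain)
Major: h_f = f(L/D)·V²/2g = 0.01153·3121·0.1348 = 4.851 m
Minor: ΣK = 3.87; h_m = ΣK·V²/2g = 0.5215 m
Total H_L = 4.851 + 0.5215 = 5.373 m

H_L ≈ 5.37 m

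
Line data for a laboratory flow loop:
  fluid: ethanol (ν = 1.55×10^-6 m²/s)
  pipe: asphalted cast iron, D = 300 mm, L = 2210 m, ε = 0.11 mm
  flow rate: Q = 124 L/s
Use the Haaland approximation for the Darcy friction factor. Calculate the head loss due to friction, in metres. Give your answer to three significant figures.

h_f ≈ 19.7 m

V = 4Q/(πD²) = 4·0.124/(π·0.300²) = 1.754 m/s
Re = VD/ν = 1.754·0.300/1.55×10^-6 = 3.40×10^5 → turbulent
ε/D = 0.11/300 = 3.67×10^-4
Haaland: f = 0.01709
h_f = f(L/D)V²/(2g) = 0.01709·(2210/0.300)·1.754²/(2·9.81) = 19.75 m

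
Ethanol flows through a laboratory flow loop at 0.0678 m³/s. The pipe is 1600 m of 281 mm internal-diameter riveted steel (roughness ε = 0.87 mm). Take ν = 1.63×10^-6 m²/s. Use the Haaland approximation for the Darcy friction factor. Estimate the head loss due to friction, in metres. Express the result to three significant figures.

h_f ≈ 9.39 m

V = 4Q/(πD²) = 4·0.0678/(π·0.281²) = 1.093 m/s
Re = VD/ν = 1.093·0.281/1.63×10^-6 = 1.88×10^5 → turbulent
ε/D = 0.87/281 = 0.00310
Haaland: f = 0.02707
h_f = f(L/D)V²/(2g) = 0.02707·(1600/0.281)·1.093²/(2·9.81) = 9.391 m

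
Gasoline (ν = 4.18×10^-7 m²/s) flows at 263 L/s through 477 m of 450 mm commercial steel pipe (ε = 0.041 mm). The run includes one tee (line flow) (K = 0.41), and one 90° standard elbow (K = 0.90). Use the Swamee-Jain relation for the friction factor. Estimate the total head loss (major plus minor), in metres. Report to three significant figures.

V = 4Q/(πD²) = 1.654 m/s; V²/2g = 0.1394 m
Re = 1.78×10^6, ε/D = 9.11×10^-5 → f = 0.01281 (Swamee-Jain)
Major: h_f = f(L/D)·V²/2g = 0.01281·1060·0.1394 = 1.893 m
Minor: ΣK = 1.31; h_m = ΣK·V²/2g = 0.1826 m
Total H_L = 1.893 + 0.1826 = 2.075 m

H_L ≈ 2.08 m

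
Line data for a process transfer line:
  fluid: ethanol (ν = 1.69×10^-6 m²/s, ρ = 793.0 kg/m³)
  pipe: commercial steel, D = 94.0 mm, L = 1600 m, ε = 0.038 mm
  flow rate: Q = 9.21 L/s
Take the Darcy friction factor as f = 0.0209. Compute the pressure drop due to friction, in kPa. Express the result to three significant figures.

Δp ≈ 248 kPa

V = 4Q/(πD²) = 4·0.00921/(π·0.0940²) = 1.327 m/s
h_f = f(L/D)V²/(2g) = 0.02090·(1600/0.0940)·1.327²/(2·9.81) = 31.94 m
Δp = ρg·h_f = 793.0·9.81·31.94 = 248.4 kPa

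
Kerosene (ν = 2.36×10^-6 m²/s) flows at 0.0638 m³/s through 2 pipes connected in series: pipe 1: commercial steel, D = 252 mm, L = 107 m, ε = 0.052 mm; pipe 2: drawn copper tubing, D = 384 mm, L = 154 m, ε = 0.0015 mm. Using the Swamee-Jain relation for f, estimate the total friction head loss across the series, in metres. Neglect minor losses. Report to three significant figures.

Pipe 1: V = 1.279 m/s, Re = 1.37×10^5, ε/D = 2.06×10^-4, f = 0.01812, h_1 = f(L/D)V²/2g = 0.6415 m
Pipe 2: V = 0.5509 m/s, Re = 8.96×10^4, ε/D = 3.91×10^-6, f = 0.01830, h_2 = f(L/D)V²/2g = 0.1135 m
Series → Q common, losses add: H = Σh = 0.7551 m

H ≈ 0.755 m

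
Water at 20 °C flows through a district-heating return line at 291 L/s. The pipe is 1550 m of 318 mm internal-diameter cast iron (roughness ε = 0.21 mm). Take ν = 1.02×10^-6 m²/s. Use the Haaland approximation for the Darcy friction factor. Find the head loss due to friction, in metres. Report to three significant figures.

V = 4Q/(πD²) = 4·0.291/(π·0.318²) = 3.664 m/s
Re = VD/ν = 3.664·0.318/1.02×10^-6 = 1.14×10^6 → turbulent
ε/D = 0.21/318 = 6.60×10^-4
Haaland: f = 0.01814
h_f = f(L/D)V²/(2g) = 0.01814·(1550/0.318)·3.664²/(2·9.81) = 60.51 m

h_f ≈ 60.5 m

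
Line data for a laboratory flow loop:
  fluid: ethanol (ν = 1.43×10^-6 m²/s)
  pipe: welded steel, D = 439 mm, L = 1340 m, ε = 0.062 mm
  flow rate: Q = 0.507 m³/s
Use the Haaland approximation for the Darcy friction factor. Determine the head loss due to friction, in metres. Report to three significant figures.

h_f ≈ 24.2 m

V = 4Q/(πD²) = 4·0.507/(π·0.439²) = 3.350 m/s
Re = VD/ν = 3.350·0.439/1.43×10^-6 = 1.03×10^6 → turbulent
ε/D = 0.062/439 = 1.41×10^-4
Haaland: f = 0.01387
h_f = f(L/D)V²/(2g) = 0.01387·(1340/0.439)·3.350²/(2·9.81) = 24.21 m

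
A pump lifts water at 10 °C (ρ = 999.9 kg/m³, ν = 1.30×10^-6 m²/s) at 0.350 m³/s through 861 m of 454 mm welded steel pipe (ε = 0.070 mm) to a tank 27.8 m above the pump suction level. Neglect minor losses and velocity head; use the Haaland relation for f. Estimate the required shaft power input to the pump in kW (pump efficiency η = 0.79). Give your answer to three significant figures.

V = 4Q/(πD²) = 2.162 m/s; Re = 7.55×10^5; ε/D = 1.54×10^-4; f = 0.01433
h_f = f(L/D)V²/2g = 6.476 m
Total head H = z + h_f = 27.8 + 6.476 = 34.28 m
P_hyd = ρgQH = 999.9·9.81·0.350·34.28 = 117.7 kW
P_shaft = P_hyd/η = 117.7/0.79 = 149.0 kW

P_shaft ≈ 149 kW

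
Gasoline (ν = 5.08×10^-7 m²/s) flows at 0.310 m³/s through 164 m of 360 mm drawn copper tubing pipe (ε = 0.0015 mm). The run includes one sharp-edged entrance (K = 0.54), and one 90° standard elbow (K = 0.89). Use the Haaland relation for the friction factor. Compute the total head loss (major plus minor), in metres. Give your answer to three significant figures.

H_L ≈ 2.90 m

V = 4Q/(πD²) = 3.046 m/s; V²/2g = 0.4728 m
Re = 2.16×10^6, ε/D = 4.17×10^-6 → f = 0.01034 (Haaland)
Major: h_f = f(L/D)·V²/2g = 0.01034·455.6·0.4728 = 2.228 m
Minor: ΣK = 1.43; h_m = ΣK·V²/2g = 0.6760 m
Total H_L = 2.228 + 0.6760 = 2.904 m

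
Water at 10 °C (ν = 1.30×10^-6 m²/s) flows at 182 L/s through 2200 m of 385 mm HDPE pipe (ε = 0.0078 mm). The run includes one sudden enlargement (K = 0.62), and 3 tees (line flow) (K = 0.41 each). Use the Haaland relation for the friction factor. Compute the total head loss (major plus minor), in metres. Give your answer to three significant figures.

H_L ≈ 9.82 m

V = 4Q/(πD²) = 1.563 m/s; V²/2g = 0.1246 m
Re = 4.63×10^5, ε/D = 2.03×10^-5 → f = 0.01347 (Haaland)
Major: h_f = f(L/D)·V²/2g = 0.01347·5714·0.1246 = 9.589 m
Minor: ΣK = 1.85; h_m = ΣK·V²/2g = 0.2305 m
Total H_L = 9.589 + 0.2305 = 9.820 m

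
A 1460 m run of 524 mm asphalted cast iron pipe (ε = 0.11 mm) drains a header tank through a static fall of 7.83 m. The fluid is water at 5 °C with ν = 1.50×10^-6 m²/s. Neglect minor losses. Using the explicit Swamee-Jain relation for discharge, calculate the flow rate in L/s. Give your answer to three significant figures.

Swamee-Jain (Type II): Q = -0.965·√(gD⁵h_f/L)·ln[ε/(3.7D) + √(3.17ν²L/(gD³h_f))]
√(gD⁵h_f/L) = √(9.81·0.524⁵·7.83/1460) = 0.04559
ε/(3.7D) = 5.67×10^-5; √(3.17ν²L/(gD³h_f)) = 3.07×10^-5
Q = -0.965·0.04559·ln(8.743×10^-5) = 0.4111 m³/s
Check: V = 1.91 m/s, Re = 6.66×10^5, f = 0.01526, h_f = 7.88 m ≈ 7.83 m ✓

Q ≈ 411 L/s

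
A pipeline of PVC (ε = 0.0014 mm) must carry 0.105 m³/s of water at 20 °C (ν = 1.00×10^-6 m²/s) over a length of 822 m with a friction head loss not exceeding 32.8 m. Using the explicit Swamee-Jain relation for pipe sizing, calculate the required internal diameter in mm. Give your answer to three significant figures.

Swamee-Jain (Type III): D = 0.66·[ε^1.25·(LQ²/(gh_f))^4.75 + ν·Q^9.4·(L/(gh_f))^5.2]^0.04
LQ²/(gh_f) = 0.02816; L/(gh_f) = 2.555
Term 1 = ε^1.25·(…)^4.75 = 2.08×10^-15; Term 2 = ν·Q^9.4·(…)^5.2 = 8.27×10^-14
D = 0.66·(2.08×10^-15 + 8.27×10^-14)^0.04 = 0.1980 m = 198 mm
Check: V = 3.41 m/s, Re = 6.75×10^5, f = 0.01255, h_f = 30.9 m ≈ 32.8 m ✓

D ≈ 198 mm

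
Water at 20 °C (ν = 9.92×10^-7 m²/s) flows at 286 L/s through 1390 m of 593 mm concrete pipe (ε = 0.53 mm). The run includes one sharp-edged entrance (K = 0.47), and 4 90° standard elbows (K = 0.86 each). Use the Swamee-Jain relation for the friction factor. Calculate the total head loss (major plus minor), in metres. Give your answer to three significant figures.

H_L ≈ 2.74 m

V = 4Q/(πD²) = 1.036 m/s; V²/2g = 0.05466 m
Re = 6.19×10^5, ε/D = 8.94×10^-4 → f = 0.01975 (Swamee-Jain)
Major: h_f = f(L/D)·V²/2g = 0.01975·2344·0.05466 = 2.530 m
Minor: ΣK = 3.91; h_m = ΣK·V²/2g = 0.2137 m
Total H_L = 2.530 + 0.2137 = 2.744 m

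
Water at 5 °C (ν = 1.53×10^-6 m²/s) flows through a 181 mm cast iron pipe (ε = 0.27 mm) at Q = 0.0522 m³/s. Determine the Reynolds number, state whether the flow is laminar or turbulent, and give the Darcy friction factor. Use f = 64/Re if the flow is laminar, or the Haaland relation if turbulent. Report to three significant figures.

Re ≈ 2.40×10^5; turbulent; f ≈ 0.0225

V = 4Q/(πD²) = 2.029 m/s
Re = VD/ν = 2.029·0.181/1.53×10^-6 = 2.40×10^5
Re > 4000 → turbulent; ε/D = 0.00149
Haaland: f = 0.02254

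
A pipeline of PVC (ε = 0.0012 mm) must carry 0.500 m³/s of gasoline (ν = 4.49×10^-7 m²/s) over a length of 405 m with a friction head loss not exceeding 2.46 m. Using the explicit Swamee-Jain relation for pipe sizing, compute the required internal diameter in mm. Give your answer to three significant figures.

D ≈ 510 mm

Swamee-Jain (Type III): D = 0.66·[ε^1.25·(LQ²/(gh_f))^4.75 + ν·Q^9.4·(L/(gh_f))^5.2]^0.04
LQ²/(gh_f) = 4.196; L/(gh_f) = 16.78
Term 1 = ε^1.25·(…)^4.75 = 3.61×10^-5; Term 2 = ν·Q^9.4·(…)^5.2 = 0.00156
D = 0.66·(3.61×10^-5 + 0.00156)^0.04 = 0.5101 m = 510 mm
Check: V = 2.45 m/s, Re = 2.78×10^6, f = 0.009955, h_f = 2.41 m ≈ 2.46 m ✓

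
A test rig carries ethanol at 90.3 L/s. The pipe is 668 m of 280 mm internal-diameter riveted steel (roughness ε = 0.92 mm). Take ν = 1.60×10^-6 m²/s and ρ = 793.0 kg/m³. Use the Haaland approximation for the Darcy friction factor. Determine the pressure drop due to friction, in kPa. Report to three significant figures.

Δp ≈ 55.6 kPa

V = 4Q/(πD²) = 4·0.0903/(π·0.280²) = 1.466 m/s
Re = VD/ν = 1.466·0.280/1.60×10^-6 = 2.57×10^5 → turbulent
ε/D = 0.92/280 = 0.00329
Haaland: f = 0.02734
h_f = f(L/D)V²/(2g) = 0.02734·(668/0.280)·1.466²/(2·9.81) = 7.151 m
Δp = ρg·h_f = 793.0·9.81·7.151 = 55.63 kPa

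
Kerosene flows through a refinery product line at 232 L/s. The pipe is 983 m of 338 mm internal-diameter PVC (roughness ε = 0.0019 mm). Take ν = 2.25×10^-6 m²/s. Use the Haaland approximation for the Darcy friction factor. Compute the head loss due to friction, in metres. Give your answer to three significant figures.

V = 4Q/(πD²) = 4·0.232/(π·0.338²) = 2.586 m/s
Re = VD/ν = 2.586·0.338/2.25×10^-6 = 3.88×10^5 → turbulent
ε/D = 0.0019/338 = 5.62×10^-6
Haaland: f = 0.01373
h_f = f(L/D)V²/(2g) = 0.01373·(983/0.338)·2.586²/(2·9.81) = 13.60 m

h_f ≈ 13.6 m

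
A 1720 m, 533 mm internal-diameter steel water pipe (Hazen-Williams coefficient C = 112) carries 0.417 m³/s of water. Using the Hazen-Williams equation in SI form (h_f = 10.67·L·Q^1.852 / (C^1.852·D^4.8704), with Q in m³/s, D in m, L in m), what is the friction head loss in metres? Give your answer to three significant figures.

h_f = 10.67·1720·0.417^1.852 / (112^1.852·0.533^4.8704) = 12.47 m

h_f ≈ 12.5 m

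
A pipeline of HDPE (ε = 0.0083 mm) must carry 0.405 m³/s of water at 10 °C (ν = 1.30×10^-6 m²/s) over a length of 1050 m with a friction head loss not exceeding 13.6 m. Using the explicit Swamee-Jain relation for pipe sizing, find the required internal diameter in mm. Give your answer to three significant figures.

Swamee-Jain (Type III): D = 0.66·[ε^1.25·(LQ²/(gh_f))^4.75 + ν·Q^9.4·(L/(gh_f))^5.2]^0.04
LQ²/(gh_f) = 1.291; L/(gh_f) = 7.870
Term 1 = ε^1.25·(…)^4.75 = 1.50×10^-6; Term 2 = ν·Q^9.4·(…)^5.2 = 1.21×10^-5
D = 0.66·(1.50×10^-6 + 1.21×10^-5)^0.04 = 0.4216 m = 422 mm
Check: V = 2.90 m/s, Re = 9.41×10^5, f = 0.01218, h_f = 13.0 m ≈ 13.6 m ✓

D ≈ 422 mm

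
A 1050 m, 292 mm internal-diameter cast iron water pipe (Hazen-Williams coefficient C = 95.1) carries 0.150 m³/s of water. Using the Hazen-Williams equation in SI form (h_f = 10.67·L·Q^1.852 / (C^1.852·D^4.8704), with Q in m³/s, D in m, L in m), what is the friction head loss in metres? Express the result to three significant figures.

h_f ≈ 29.1 m

h_f = 10.67·1050·0.150^1.852 / (95.1^1.852·0.292^4.8704) = 29.09 m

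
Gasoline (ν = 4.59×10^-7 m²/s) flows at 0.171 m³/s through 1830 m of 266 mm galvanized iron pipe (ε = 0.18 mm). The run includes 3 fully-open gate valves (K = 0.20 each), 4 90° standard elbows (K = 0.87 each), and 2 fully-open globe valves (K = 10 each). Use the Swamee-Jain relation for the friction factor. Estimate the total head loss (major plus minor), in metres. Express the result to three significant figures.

V = 4Q/(πD²) = 3.077 m/s; V²/2g = 0.4826 m
Re = 1.78×10^6, ε/D = 6.77×10^-4 → f = 0.01820 (Swamee-Jain)
Major: h_f = f(L/D)·V²/2g = 0.01820·6880·0.4826 = 60.41 m
Minor: ΣK = 24.1; h_m = ΣK·V²/2g = 11.62 m
Total H_L = 60.41 + 11.62 = 72.03 m

H_L ≈ 72.0 m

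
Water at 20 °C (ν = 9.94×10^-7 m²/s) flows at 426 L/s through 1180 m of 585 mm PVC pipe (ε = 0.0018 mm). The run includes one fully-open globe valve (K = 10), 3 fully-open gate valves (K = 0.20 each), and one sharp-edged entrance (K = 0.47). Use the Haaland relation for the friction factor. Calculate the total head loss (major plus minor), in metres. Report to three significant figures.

V = 4Q/(πD²) = 1.585 m/s; V²/2g = 0.1280 m
Re = 9.33×10^5, ε/D = 3.08×10^-6 → f = 0.01177 (Haaland)
Major: h_f = f(L/D)·V²/2g = 0.01177·2017·0.1280 = 3.040 m
Minor: ΣK = 11.1; h_m = ΣK·V²/2g = 1.417 m
Total H_L = 3.040 + 1.417 = 4.457 m

H_L ≈ 4.46 m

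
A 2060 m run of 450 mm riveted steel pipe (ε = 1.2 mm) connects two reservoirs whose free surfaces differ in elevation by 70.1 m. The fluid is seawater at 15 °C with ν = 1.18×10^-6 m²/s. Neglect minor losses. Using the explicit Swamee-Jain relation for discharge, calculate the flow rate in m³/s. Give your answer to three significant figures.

Q ≈ 0.547 m³/s

Swamee-Jain (Type II): Q = -0.965·√(gD⁵h_f/L)·ln[ε/(3.7D) + √(3.17ν²L/(gD³h_f))]
√(gD⁵h_f/L) = √(9.81·0.450⁵·70.1/2060) = 0.07849
ε/(3.7D) = 7.21×10^-4; √(3.17ν²L/(gD³h_f)) = 1.20×10^-5
Q = -0.965·0.07849·ln(7.328×10^-4) = 0.5467 m³/s
Check: V = 3.44 m/s, Re = 1.31×10^6, f = 0.02549, h_f = 70.3 m ≈ 70.1 m ✓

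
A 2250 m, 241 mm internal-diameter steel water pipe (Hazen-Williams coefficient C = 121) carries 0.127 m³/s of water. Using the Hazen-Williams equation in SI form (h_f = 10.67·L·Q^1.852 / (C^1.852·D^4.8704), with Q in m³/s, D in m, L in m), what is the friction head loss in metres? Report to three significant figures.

h_f ≈ 74.7 m

h_f = 10.67·2250·0.127^1.852 / (121^1.852·0.241^4.8704) = 74.66 m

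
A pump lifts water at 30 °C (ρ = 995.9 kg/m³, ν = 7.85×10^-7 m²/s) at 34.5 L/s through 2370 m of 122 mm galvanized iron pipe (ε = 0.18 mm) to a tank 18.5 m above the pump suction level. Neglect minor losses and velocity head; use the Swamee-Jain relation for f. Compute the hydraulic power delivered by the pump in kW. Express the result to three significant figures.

P_hyd ≈ 70.9 kW

V = 4Q/(πD²) = 2.951 m/s; Re = 4.59×10^5; ε/D = 0.00148; f = 0.02225
h_f = f(L/D)V²/2g = 191.9 m
Total head H = z + h_f = 18.5 + 191.9 = 210.4 m
P_hyd = ρgQH = 995.9·9.81·0.0345·210.4 = 70.92 kW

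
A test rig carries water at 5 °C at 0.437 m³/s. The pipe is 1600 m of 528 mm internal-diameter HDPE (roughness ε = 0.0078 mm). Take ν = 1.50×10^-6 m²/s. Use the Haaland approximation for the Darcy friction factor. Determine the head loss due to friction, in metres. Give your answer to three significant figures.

h_f ≈ 7.70 m

V = 4Q/(πD²) = 4·0.437/(π·0.528²) = 1.996 m/s
Re = VD/ν = 1.996·0.528/1.50×10^-6 = 7.03×10^5 → turbulent
ε/D = 0.0078/528 = 1.48×10^-5
Haaland: f = 0.01252
h_f = f(L/D)V²/(2g) = 0.01252·(1600/0.528)·1.996²/(2·9.81) = 7.703 m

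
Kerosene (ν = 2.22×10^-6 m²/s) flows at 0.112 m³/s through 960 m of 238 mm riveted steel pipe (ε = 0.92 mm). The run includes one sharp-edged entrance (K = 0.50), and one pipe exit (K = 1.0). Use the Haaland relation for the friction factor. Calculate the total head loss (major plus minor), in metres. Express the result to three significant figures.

V = 4Q/(πD²) = 2.518 m/s; V²/2g = 0.3230 m
Re = 2.70×10^5, ε/D = 0.00387 → f = 0.02857 (Haaland)
Major: h_f = f(L/D)·V²/2g = 0.02857·4034·0.3230 = 37.23 m
Minor: ΣK = 1.50; h_m = ΣK·V²/2g = 0.4846 m
Total H_L = 37.23 + 0.4846 = 37.71 m

H_L ≈ 37.7 m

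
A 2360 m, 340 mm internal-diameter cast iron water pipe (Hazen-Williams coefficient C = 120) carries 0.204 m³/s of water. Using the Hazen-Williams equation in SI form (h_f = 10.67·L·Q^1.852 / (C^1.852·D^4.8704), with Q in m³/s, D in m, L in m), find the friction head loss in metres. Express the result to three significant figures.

h_f = 10.67·2360·0.204^1.852 / (120^1.852·0.340^4.8704) = 35.79 m

h_f ≈ 35.8 m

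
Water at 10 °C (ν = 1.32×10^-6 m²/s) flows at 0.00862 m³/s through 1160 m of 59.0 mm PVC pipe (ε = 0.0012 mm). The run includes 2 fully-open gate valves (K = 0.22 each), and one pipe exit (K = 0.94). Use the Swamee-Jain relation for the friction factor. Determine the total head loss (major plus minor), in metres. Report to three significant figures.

H_L ≈ 168 m

V = 4Q/(πD²) = 3.153 m/s; V²/2g = 0.5067 m
Re = 1.41×10^5, ε/D = 2.03×10^-5 → f = 0.01680 (Swamee-Jain)
Major: h_f = f(L/D)·V²/2g = 0.01680·19661·0.5067 = 167.4 m
Minor: ΣK = 1.38; h_m = ΣK·V²/2g = 0.6992 m
Total H_L = 167.4 + 0.6992 = 168.1 m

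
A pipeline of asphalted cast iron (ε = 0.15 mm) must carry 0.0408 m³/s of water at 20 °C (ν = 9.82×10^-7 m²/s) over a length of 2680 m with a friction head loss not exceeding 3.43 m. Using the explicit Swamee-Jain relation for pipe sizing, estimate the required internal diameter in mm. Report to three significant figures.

D ≈ 295 mm

Swamee-Jain (Type III): D = 0.66·[ε^1.25·(LQ²/(gh_f))^4.75 + ν·Q^9.4·(L/(gh_f))^5.2]^0.04
LQ²/(gh_f) = 0.1326; L/(gh_f) = 79.65
Term 1 = ε^1.25·(…)^4.75 = 1.13×10^-9; Term 2 = ν·Q^9.4·(…)^5.2 = 6.58×10^-10
D = 0.66·(1.13×10^-9 + 6.58×10^-10)^0.04 = 0.2949 m = 295 mm
Check: V = 0.598 m/s, Re = 1.79×10^5, f = 0.01917, h_f = 3.17 m ≈ 3.43 m ✓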